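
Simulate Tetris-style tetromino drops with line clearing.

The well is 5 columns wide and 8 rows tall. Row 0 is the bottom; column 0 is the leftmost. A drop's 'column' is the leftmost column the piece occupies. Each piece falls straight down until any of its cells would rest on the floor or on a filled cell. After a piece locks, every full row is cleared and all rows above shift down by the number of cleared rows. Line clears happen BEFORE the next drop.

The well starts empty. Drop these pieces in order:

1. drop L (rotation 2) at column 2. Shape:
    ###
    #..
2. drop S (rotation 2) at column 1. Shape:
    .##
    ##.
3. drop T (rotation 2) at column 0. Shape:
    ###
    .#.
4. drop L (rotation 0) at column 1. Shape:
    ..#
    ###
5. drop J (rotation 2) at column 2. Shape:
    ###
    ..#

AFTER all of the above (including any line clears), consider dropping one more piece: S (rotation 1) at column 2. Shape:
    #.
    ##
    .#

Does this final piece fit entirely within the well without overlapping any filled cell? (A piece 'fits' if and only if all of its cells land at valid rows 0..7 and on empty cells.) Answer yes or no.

Answer: no

Derivation:
Drop 1: L rot2 at col 2 lands with bottom-row=0; cleared 0 line(s) (total 0); column heights now [0 0 2 2 2], max=2
Drop 2: S rot2 at col 1 lands with bottom-row=2; cleared 0 line(s) (total 0); column heights now [0 3 4 4 2], max=4
Drop 3: T rot2 at col 0 lands with bottom-row=3; cleared 0 line(s) (total 0); column heights now [5 5 5 4 2], max=5
Drop 4: L rot0 at col 1 lands with bottom-row=5; cleared 0 line(s) (total 0); column heights now [5 6 6 7 2], max=7
Drop 5: J rot2 at col 2 lands with bottom-row=6; cleared 0 line(s) (total 0); column heights now [5 6 8 8 8], max=8
Test piece S rot1 at col 2 (width 2): heights before test = [5 6 8 8 8]; fits = False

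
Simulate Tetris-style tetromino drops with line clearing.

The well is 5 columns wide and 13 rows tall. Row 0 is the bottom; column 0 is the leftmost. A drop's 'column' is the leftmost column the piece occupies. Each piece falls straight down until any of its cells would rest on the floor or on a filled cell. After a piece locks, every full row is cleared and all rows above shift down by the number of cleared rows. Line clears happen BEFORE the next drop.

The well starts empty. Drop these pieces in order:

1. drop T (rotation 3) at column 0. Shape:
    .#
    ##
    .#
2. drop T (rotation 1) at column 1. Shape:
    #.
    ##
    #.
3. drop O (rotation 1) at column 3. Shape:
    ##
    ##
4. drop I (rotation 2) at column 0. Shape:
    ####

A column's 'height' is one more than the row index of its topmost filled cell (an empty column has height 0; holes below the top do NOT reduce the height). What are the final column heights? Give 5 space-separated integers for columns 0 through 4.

Answer: 7 7 7 7 2

Derivation:
Drop 1: T rot3 at col 0 lands with bottom-row=0; cleared 0 line(s) (total 0); column heights now [2 3 0 0 0], max=3
Drop 2: T rot1 at col 1 lands with bottom-row=3; cleared 0 line(s) (total 0); column heights now [2 6 5 0 0], max=6
Drop 3: O rot1 at col 3 lands with bottom-row=0; cleared 0 line(s) (total 0); column heights now [2 6 5 2 2], max=6
Drop 4: I rot2 at col 0 lands with bottom-row=6; cleared 0 line(s) (total 0); column heights now [7 7 7 7 2], max=7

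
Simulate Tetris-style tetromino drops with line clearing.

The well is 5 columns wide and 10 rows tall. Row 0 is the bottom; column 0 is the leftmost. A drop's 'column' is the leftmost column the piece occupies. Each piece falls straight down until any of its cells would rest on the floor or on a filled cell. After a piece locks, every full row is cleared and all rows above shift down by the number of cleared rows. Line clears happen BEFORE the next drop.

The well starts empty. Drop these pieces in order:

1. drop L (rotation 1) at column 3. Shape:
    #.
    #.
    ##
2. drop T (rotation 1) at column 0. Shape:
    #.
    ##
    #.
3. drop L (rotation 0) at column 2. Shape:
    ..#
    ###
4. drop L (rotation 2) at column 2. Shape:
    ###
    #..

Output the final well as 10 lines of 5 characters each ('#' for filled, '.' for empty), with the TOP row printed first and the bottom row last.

Drop 1: L rot1 at col 3 lands with bottom-row=0; cleared 0 line(s) (total 0); column heights now [0 0 0 3 1], max=3
Drop 2: T rot1 at col 0 lands with bottom-row=0; cleared 0 line(s) (total 0); column heights now [3 2 0 3 1], max=3
Drop 3: L rot0 at col 2 lands with bottom-row=3; cleared 0 line(s) (total 0); column heights now [3 2 4 4 5], max=5
Drop 4: L rot2 at col 2 lands with bottom-row=4; cleared 0 line(s) (total 0); column heights now [3 2 6 6 6], max=6

Answer: .....
.....
.....
.....
..###
..#.#
..###
#..#.
##.#.
#..##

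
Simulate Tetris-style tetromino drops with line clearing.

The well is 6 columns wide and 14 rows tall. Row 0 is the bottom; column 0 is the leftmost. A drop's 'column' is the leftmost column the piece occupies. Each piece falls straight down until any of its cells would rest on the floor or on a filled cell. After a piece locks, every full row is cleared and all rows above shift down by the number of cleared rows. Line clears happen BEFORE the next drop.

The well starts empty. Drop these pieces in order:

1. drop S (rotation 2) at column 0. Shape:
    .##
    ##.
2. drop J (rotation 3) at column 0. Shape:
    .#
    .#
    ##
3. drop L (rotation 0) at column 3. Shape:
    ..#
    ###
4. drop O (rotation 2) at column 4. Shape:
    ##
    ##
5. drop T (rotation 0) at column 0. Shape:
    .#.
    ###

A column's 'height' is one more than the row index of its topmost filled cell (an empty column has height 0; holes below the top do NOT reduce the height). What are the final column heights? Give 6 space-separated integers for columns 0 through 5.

Drop 1: S rot2 at col 0 lands with bottom-row=0; cleared 0 line(s) (total 0); column heights now [1 2 2 0 0 0], max=2
Drop 2: J rot3 at col 0 lands with bottom-row=2; cleared 0 line(s) (total 0); column heights now [3 5 2 0 0 0], max=5
Drop 3: L rot0 at col 3 lands with bottom-row=0; cleared 0 line(s) (total 0); column heights now [3 5 2 1 1 2], max=5
Drop 4: O rot2 at col 4 lands with bottom-row=2; cleared 0 line(s) (total 0); column heights now [3 5 2 1 4 4], max=5
Drop 5: T rot0 at col 0 lands with bottom-row=5; cleared 0 line(s) (total 0); column heights now [6 7 6 1 4 4], max=7

Answer: 6 7 6 1 4 4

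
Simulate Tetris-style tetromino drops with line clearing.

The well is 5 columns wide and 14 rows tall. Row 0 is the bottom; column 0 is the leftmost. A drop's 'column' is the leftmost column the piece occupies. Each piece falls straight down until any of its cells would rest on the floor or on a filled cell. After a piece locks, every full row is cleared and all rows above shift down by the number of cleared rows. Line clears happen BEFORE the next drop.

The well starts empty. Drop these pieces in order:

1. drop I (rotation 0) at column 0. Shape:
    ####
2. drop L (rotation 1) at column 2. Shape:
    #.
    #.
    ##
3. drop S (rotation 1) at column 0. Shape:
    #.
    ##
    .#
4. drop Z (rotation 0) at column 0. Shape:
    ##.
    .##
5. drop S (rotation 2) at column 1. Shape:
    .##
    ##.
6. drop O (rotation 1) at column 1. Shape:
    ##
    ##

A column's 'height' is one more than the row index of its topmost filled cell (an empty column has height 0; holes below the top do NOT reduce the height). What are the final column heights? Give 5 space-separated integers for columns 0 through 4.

Answer: 6 10 10 8 0

Derivation:
Drop 1: I rot0 at col 0 lands with bottom-row=0; cleared 0 line(s) (total 0); column heights now [1 1 1 1 0], max=1
Drop 2: L rot1 at col 2 lands with bottom-row=1; cleared 0 line(s) (total 0); column heights now [1 1 4 2 0], max=4
Drop 3: S rot1 at col 0 lands with bottom-row=1; cleared 0 line(s) (total 0); column heights now [4 3 4 2 0], max=4
Drop 4: Z rot0 at col 0 lands with bottom-row=4; cleared 0 line(s) (total 0); column heights now [6 6 5 2 0], max=6
Drop 5: S rot2 at col 1 lands with bottom-row=6; cleared 0 line(s) (total 0); column heights now [6 7 8 8 0], max=8
Drop 6: O rot1 at col 1 lands with bottom-row=8; cleared 0 line(s) (total 0); column heights now [6 10 10 8 0], max=10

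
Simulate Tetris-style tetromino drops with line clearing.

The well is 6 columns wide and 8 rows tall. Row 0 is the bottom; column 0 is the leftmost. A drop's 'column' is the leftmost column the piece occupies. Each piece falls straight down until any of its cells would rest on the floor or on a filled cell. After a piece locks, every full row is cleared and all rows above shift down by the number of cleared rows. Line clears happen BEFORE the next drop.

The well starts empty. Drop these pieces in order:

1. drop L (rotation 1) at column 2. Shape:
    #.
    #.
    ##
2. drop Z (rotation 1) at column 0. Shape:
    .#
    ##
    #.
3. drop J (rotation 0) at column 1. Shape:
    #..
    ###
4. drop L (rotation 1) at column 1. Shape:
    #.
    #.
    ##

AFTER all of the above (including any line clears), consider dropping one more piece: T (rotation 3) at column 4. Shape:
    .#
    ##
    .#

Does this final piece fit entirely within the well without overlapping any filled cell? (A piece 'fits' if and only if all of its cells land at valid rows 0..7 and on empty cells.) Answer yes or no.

Drop 1: L rot1 at col 2 lands with bottom-row=0; cleared 0 line(s) (total 0); column heights now [0 0 3 1 0 0], max=3
Drop 2: Z rot1 at col 0 lands with bottom-row=0; cleared 0 line(s) (total 0); column heights now [2 3 3 1 0 0], max=3
Drop 3: J rot0 at col 1 lands with bottom-row=3; cleared 0 line(s) (total 0); column heights now [2 5 4 4 0 0], max=5
Drop 4: L rot1 at col 1 lands with bottom-row=5; cleared 0 line(s) (total 0); column heights now [2 8 6 4 0 0], max=8
Test piece T rot3 at col 4 (width 2): heights before test = [2 8 6 4 0 0]; fits = True

Answer: yes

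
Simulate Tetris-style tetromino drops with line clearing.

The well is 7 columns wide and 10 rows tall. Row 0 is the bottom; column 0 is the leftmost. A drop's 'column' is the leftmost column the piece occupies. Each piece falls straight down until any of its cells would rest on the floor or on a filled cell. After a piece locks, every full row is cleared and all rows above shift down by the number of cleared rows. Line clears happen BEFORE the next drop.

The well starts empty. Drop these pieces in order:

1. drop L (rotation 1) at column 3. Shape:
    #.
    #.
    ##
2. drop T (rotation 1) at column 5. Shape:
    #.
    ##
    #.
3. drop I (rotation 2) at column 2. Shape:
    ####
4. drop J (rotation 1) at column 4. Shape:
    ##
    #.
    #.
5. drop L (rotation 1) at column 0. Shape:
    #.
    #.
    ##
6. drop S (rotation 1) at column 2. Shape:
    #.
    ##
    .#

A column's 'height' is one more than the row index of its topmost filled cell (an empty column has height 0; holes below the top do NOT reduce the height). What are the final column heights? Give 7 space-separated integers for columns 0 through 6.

Drop 1: L rot1 at col 3 lands with bottom-row=0; cleared 0 line(s) (total 0); column heights now [0 0 0 3 1 0 0], max=3
Drop 2: T rot1 at col 5 lands with bottom-row=0; cleared 0 line(s) (total 0); column heights now [0 0 0 3 1 3 2], max=3
Drop 3: I rot2 at col 2 lands with bottom-row=3; cleared 0 line(s) (total 0); column heights now [0 0 4 4 4 4 2], max=4
Drop 4: J rot1 at col 4 lands with bottom-row=4; cleared 0 line(s) (total 0); column heights now [0 0 4 4 7 7 2], max=7
Drop 5: L rot1 at col 0 lands with bottom-row=0; cleared 0 line(s) (total 0); column heights now [3 1 4 4 7 7 2], max=7
Drop 6: S rot1 at col 2 lands with bottom-row=4; cleared 0 line(s) (total 0); column heights now [3 1 7 6 7 7 2], max=7

Answer: 3 1 7 6 7 7 2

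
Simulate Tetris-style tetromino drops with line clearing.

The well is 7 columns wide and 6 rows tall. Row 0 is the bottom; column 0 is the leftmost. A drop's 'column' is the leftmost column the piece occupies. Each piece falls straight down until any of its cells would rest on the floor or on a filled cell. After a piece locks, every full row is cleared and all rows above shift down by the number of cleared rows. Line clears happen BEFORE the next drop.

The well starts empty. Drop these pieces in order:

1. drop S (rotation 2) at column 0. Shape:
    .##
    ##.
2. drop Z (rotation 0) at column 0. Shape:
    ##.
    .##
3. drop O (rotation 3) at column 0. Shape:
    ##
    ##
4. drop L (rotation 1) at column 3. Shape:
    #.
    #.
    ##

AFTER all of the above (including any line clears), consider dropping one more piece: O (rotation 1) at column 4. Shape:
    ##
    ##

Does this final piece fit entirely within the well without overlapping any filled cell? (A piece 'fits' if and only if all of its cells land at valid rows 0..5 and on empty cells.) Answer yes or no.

Drop 1: S rot2 at col 0 lands with bottom-row=0; cleared 0 line(s) (total 0); column heights now [1 2 2 0 0 0 0], max=2
Drop 2: Z rot0 at col 0 lands with bottom-row=2; cleared 0 line(s) (total 0); column heights now [4 4 3 0 0 0 0], max=4
Drop 3: O rot3 at col 0 lands with bottom-row=4; cleared 0 line(s) (total 0); column heights now [6 6 3 0 0 0 0], max=6
Drop 4: L rot1 at col 3 lands with bottom-row=0; cleared 0 line(s) (total 0); column heights now [6 6 3 3 1 0 0], max=6
Test piece O rot1 at col 4 (width 2): heights before test = [6 6 3 3 1 0 0]; fits = True

Answer: yes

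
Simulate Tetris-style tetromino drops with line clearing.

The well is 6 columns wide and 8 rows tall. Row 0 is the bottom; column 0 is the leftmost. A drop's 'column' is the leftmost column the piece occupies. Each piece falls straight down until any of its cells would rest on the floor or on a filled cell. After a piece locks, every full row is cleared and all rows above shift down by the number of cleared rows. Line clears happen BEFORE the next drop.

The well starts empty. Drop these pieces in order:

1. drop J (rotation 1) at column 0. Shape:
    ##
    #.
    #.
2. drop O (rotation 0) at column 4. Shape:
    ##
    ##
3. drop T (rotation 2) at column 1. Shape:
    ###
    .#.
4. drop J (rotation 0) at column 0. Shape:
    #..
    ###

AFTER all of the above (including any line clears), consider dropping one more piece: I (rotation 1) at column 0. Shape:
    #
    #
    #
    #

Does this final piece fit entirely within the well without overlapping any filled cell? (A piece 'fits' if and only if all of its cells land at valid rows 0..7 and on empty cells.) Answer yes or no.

Drop 1: J rot1 at col 0 lands with bottom-row=0; cleared 0 line(s) (total 0); column heights now [3 3 0 0 0 0], max=3
Drop 2: O rot0 at col 4 lands with bottom-row=0; cleared 0 line(s) (total 0); column heights now [3 3 0 0 2 2], max=3
Drop 3: T rot2 at col 1 lands with bottom-row=2; cleared 0 line(s) (total 0); column heights now [3 4 4 4 2 2], max=4
Drop 4: J rot0 at col 0 lands with bottom-row=4; cleared 0 line(s) (total 0); column heights now [6 5 5 4 2 2], max=6
Test piece I rot1 at col 0 (width 1): heights before test = [6 5 5 4 2 2]; fits = False

Answer: no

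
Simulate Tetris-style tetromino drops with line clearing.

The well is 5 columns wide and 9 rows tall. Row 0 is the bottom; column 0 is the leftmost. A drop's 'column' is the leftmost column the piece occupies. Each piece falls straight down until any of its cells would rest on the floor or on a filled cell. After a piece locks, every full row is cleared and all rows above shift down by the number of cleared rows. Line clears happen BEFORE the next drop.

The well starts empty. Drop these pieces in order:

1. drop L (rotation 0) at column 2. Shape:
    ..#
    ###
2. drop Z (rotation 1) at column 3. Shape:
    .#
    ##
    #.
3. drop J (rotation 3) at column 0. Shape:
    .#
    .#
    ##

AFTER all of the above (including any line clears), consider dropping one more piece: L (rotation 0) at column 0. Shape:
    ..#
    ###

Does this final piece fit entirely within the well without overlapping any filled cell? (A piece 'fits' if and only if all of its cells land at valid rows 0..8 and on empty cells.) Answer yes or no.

Answer: yes

Derivation:
Drop 1: L rot0 at col 2 lands with bottom-row=0; cleared 0 line(s) (total 0); column heights now [0 0 1 1 2], max=2
Drop 2: Z rot1 at col 3 lands with bottom-row=1; cleared 0 line(s) (total 0); column heights now [0 0 1 3 4], max=4
Drop 3: J rot3 at col 0 lands with bottom-row=0; cleared 1 line(s) (total 1); column heights now [0 2 0 2 3], max=3
Test piece L rot0 at col 0 (width 3): heights before test = [0 2 0 2 3]; fits = True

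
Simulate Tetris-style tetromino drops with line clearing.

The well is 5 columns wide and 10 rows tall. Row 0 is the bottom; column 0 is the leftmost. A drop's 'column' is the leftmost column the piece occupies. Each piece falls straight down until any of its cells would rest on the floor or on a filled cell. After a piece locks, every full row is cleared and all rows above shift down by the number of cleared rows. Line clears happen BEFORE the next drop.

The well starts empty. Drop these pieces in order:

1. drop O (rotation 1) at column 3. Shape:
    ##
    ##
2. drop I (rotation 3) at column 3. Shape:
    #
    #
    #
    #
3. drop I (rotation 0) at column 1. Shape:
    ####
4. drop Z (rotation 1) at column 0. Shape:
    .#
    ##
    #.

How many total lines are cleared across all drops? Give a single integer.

Drop 1: O rot1 at col 3 lands with bottom-row=0; cleared 0 line(s) (total 0); column heights now [0 0 0 2 2], max=2
Drop 2: I rot3 at col 3 lands with bottom-row=2; cleared 0 line(s) (total 0); column heights now [0 0 0 6 2], max=6
Drop 3: I rot0 at col 1 lands with bottom-row=6; cleared 0 line(s) (total 0); column heights now [0 7 7 7 7], max=7
Drop 4: Z rot1 at col 0 lands with bottom-row=6; cleared 1 line(s) (total 1); column heights now [7 8 0 6 2], max=8

Answer: 1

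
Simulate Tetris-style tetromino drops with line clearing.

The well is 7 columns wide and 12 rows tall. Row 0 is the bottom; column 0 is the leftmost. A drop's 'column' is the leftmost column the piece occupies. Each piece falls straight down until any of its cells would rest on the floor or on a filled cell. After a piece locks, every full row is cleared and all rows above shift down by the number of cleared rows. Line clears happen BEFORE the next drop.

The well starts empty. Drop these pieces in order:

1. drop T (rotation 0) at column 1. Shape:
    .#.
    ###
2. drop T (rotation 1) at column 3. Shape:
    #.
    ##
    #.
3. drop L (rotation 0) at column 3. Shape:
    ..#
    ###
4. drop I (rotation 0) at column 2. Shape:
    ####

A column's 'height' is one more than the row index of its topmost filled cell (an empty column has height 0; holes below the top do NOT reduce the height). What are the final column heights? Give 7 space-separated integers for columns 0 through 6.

Answer: 0 1 7 7 7 7 0

Derivation:
Drop 1: T rot0 at col 1 lands with bottom-row=0; cleared 0 line(s) (total 0); column heights now [0 1 2 1 0 0 0], max=2
Drop 2: T rot1 at col 3 lands with bottom-row=1; cleared 0 line(s) (total 0); column heights now [0 1 2 4 3 0 0], max=4
Drop 3: L rot0 at col 3 lands with bottom-row=4; cleared 0 line(s) (total 0); column heights now [0 1 2 5 5 6 0], max=6
Drop 4: I rot0 at col 2 lands with bottom-row=6; cleared 0 line(s) (total 0); column heights now [0 1 7 7 7 7 0], max=7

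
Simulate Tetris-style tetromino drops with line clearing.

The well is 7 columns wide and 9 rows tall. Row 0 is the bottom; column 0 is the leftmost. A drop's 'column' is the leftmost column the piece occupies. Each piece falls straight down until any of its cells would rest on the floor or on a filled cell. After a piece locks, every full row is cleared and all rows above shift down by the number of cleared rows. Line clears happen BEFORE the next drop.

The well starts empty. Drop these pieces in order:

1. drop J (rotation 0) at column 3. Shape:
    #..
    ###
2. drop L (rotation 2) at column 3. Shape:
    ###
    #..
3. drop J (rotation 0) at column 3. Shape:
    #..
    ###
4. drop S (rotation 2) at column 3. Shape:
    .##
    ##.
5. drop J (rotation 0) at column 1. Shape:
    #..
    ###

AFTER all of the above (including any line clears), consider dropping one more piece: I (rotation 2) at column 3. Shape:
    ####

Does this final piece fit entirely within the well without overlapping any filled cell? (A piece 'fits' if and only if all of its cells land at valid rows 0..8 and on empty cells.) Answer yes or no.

Drop 1: J rot0 at col 3 lands with bottom-row=0; cleared 0 line(s) (total 0); column heights now [0 0 0 2 1 1 0], max=2
Drop 2: L rot2 at col 3 lands with bottom-row=2; cleared 0 line(s) (total 0); column heights now [0 0 0 4 4 4 0], max=4
Drop 3: J rot0 at col 3 lands with bottom-row=4; cleared 0 line(s) (total 0); column heights now [0 0 0 6 5 5 0], max=6
Drop 4: S rot2 at col 3 lands with bottom-row=6; cleared 0 line(s) (total 0); column heights now [0 0 0 7 8 8 0], max=8
Drop 5: J rot0 at col 1 lands with bottom-row=7; cleared 0 line(s) (total 0); column heights now [0 9 8 8 8 8 0], max=9
Test piece I rot2 at col 3 (width 4): heights before test = [0 9 8 8 8 8 0]; fits = True

Answer: yes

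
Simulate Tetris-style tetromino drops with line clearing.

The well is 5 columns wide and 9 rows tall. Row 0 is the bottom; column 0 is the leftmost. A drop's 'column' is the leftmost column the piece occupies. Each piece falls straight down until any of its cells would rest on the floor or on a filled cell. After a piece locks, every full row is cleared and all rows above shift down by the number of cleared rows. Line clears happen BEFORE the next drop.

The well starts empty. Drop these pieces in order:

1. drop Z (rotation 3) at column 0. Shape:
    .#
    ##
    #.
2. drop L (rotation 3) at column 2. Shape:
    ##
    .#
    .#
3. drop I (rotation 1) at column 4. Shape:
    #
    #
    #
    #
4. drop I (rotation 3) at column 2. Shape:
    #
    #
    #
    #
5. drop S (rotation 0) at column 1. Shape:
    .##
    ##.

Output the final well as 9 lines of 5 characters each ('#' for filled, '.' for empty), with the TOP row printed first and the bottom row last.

Drop 1: Z rot3 at col 0 lands with bottom-row=0; cleared 0 line(s) (total 0); column heights now [2 3 0 0 0], max=3
Drop 2: L rot3 at col 2 lands with bottom-row=0; cleared 0 line(s) (total 0); column heights now [2 3 3 3 0], max=3
Drop 3: I rot1 at col 4 lands with bottom-row=0; cleared 0 line(s) (total 0); column heights now [2 3 3 3 4], max=4
Drop 4: I rot3 at col 2 lands with bottom-row=3; cleared 0 line(s) (total 0); column heights now [2 3 7 3 4], max=7
Drop 5: S rot0 at col 1 lands with bottom-row=7; cleared 0 line(s) (total 0); column heights now [2 8 9 9 4], max=9

Answer: ..##.
.##..
..#..
..#..
..#..
..#.#
.####
##.##
#..##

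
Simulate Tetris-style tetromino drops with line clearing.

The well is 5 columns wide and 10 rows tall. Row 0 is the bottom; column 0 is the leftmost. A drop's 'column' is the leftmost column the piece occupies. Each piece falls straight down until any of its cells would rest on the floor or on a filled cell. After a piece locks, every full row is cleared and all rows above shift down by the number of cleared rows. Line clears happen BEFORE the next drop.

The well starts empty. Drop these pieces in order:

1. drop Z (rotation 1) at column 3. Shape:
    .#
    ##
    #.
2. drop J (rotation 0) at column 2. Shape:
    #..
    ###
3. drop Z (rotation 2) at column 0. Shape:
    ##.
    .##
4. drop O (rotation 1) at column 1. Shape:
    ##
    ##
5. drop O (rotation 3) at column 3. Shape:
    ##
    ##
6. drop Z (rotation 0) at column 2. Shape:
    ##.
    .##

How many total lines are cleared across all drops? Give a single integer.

Answer: 0

Derivation:
Drop 1: Z rot1 at col 3 lands with bottom-row=0; cleared 0 line(s) (total 0); column heights now [0 0 0 2 3], max=3
Drop 2: J rot0 at col 2 lands with bottom-row=3; cleared 0 line(s) (total 0); column heights now [0 0 5 4 4], max=5
Drop 3: Z rot2 at col 0 lands with bottom-row=5; cleared 0 line(s) (total 0); column heights now [7 7 6 4 4], max=7
Drop 4: O rot1 at col 1 lands with bottom-row=7; cleared 0 line(s) (total 0); column heights now [7 9 9 4 4], max=9
Drop 5: O rot3 at col 3 lands with bottom-row=4; cleared 0 line(s) (total 0); column heights now [7 9 9 6 6], max=9
Drop 6: Z rot0 at col 2 lands with bottom-row=8; cleared 0 line(s) (total 0); column heights now [7 9 10 10 9], max=10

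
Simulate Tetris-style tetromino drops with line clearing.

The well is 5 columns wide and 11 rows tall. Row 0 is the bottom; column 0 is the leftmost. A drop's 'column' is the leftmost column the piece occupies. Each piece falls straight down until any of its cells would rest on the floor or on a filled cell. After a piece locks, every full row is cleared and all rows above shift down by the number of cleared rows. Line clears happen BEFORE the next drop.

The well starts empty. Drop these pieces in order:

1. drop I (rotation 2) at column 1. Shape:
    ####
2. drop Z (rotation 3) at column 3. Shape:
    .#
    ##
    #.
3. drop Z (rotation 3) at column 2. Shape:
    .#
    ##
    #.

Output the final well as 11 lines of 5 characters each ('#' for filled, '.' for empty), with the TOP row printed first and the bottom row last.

Answer: .....
.....
.....
.....
.....
.....
...#.
..###
..###
...#.
.####

Derivation:
Drop 1: I rot2 at col 1 lands with bottom-row=0; cleared 0 line(s) (total 0); column heights now [0 1 1 1 1], max=1
Drop 2: Z rot3 at col 3 lands with bottom-row=1; cleared 0 line(s) (total 0); column heights now [0 1 1 3 4], max=4
Drop 3: Z rot3 at col 2 lands with bottom-row=2; cleared 0 line(s) (total 0); column heights now [0 1 4 5 4], max=5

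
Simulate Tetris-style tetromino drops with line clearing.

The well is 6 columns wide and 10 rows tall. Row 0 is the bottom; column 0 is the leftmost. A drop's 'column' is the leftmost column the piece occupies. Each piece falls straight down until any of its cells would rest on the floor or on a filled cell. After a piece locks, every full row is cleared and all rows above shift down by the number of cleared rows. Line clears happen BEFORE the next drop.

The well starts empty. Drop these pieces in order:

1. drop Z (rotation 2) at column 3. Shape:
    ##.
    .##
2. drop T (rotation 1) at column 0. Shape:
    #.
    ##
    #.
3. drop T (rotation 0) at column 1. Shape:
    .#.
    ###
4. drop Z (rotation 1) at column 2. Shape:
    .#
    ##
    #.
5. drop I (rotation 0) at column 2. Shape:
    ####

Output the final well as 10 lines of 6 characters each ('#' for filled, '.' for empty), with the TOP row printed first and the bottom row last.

Answer: ......
......
..####
...#..
..##..
..#...
..#...
####..
##.##.
#...##

Derivation:
Drop 1: Z rot2 at col 3 lands with bottom-row=0; cleared 0 line(s) (total 0); column heights now [0 0 0 2 2 1], max=2
Drop 2: T rot1 at col 0 lands with bottom-row=0; cleared 0 line(s) (total 0); column heights now [3 2 0 2 2 1], max=3
Drop 3: T rot0 at col 1 lands with bottom-row=2; cleared 0 line(s) (total 0); column heights now [3 3 4 3 2 1], max=4
Drop 4: Z rot1 at col 2 lands with bottom-row=4; cleared 0 line(s) (total 0); column heights now [3 3 6 7 2 1], max=7
Drop 5: I rot0 at col 2 lands with bottom-row=7; cleared 0 line(s) (total 0); column heights now [3 3 8 8 8 8], max=8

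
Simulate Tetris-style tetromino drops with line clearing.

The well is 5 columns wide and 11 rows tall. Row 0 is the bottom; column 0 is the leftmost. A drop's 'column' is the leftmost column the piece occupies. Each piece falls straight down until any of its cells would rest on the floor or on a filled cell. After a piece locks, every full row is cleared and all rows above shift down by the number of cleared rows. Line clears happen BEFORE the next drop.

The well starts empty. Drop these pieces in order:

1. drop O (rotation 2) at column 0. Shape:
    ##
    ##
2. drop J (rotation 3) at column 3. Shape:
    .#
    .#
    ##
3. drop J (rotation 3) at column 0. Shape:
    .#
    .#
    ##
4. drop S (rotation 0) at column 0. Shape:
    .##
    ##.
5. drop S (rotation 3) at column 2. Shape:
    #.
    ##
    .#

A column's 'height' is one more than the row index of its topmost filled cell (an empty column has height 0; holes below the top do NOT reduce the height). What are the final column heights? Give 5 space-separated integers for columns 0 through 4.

Drop 1: O rot2 at col 0 lands with bottom-row=0; cleared 0 line(s) (total 0); column heights now [2 2 0 0 0], max=2
Drop 2: J rot3 at col 3 lands with bottom-row=0; cleared 0 line(s) (total 0); column heights now [2 2 0 1 3], max=3
Drop 3: J rot3 at col 0 lands with bottom-row=2; cleared 0 line(s) (total 0); column heights now [3 5 0 1 3], max=5
Drop 4: S rot0 at col 0 lands with bottom-row=5; cleared 0 line(s) (total 0); column heights now [6 7 7 1 3], max=7
Drop 5: S rot3 at col 2 lands with bottom-row=6; cleared 0 line(s) (total 0); column heights now [6 7 9 8 3], max=9

Answer: 6 7 9 8 3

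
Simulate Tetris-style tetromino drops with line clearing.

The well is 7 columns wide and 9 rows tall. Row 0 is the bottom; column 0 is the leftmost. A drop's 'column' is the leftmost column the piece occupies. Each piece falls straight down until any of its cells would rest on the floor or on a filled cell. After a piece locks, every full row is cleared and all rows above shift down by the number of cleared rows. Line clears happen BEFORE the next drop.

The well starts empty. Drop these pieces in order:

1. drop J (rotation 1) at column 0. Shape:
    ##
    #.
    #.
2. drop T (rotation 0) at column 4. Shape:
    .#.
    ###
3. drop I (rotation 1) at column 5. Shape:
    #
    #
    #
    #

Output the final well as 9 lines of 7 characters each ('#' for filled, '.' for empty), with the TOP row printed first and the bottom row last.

Answer: .......
.......
.......
.....#.
.....#.
.....#.
##...#.
#....#.
#...###

Derivation:
Drop 1: J rot1 at col 0 lands with bottom-row=0; cleared 0 line(s) (total 0); column heights now [3 3 0 0 0 0 0], max=3
Drop 2: T rot0 at col 4 lands with bottom-row=0; cleared 0 line(s) (total 0); column heights now [3 3 0 0 1 2 1], max=3
Drop 3: I rot1 at col 5 lands with bottom-row=2; cleared 0 line(s) (total 0); column heights now [3 3 0 0 1 6 1], max=6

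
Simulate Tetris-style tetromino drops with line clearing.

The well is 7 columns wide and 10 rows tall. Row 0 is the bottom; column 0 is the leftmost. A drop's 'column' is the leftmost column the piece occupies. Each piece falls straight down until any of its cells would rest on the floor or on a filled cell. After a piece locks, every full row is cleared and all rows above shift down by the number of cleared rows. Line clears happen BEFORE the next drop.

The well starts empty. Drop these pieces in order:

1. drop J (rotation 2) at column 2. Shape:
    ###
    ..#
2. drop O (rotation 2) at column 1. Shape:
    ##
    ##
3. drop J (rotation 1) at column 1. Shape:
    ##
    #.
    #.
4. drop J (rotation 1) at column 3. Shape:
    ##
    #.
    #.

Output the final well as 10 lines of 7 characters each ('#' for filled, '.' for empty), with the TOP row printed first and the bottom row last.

Answer: .......
.......
.......
.##....
.#.....
.#.##..
.###...
.###...
..###..
....#..

Derivation:
Drop 1: J rot2 at col 2 lands with bottom-row=0; cleared 0 line(s) (total 0); column heights now [0 0 2 2 2 0 0], max=2
Drop 2: O rot2 at col 1 lands with bottom-row=2; cleared 0 line(s) (total 0); column heights now [0 4 4 2 2 0 0], max=4
Drop 3: J rot1 at col 1 lands with bottom-row=4; cleared 0 line(s) (total 0); column heights now [0 7 7 2 2 0 0], max=7
Drop 4: J rot1 at col 3 lands with bottom-row=2; cleared 0 line(s) (total 0); column heights now [0 7 7 5 5 0 0], max=7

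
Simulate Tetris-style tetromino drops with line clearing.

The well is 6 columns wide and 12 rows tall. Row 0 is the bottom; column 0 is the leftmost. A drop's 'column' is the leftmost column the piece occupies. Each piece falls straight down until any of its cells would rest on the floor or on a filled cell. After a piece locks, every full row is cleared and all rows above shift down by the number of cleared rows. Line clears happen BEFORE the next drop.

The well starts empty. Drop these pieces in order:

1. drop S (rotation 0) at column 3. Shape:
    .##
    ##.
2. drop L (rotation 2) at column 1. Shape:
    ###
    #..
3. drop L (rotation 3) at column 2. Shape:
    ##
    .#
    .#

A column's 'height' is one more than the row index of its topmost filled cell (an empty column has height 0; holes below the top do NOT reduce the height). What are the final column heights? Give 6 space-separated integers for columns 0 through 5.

Drop 1: S rot0 at col 3 lands with bottom-row=0; cleared 0 line(s) (total 0); column heights now [0 0 0 1 2 2], max=2
Drop 2: L rot2 at col 1 lands with bottom-row=0; cleared 0 line(s) (total 0); column heights now [0 2 2 2 2 2], max=2
Drop 3: L rot3 at col 2 lands with bottom-row=2; cleared 0 line(s) (total 0); column heights now [0 2 5 5 2 2], max=5

Answer: 0 2 5 5 2 2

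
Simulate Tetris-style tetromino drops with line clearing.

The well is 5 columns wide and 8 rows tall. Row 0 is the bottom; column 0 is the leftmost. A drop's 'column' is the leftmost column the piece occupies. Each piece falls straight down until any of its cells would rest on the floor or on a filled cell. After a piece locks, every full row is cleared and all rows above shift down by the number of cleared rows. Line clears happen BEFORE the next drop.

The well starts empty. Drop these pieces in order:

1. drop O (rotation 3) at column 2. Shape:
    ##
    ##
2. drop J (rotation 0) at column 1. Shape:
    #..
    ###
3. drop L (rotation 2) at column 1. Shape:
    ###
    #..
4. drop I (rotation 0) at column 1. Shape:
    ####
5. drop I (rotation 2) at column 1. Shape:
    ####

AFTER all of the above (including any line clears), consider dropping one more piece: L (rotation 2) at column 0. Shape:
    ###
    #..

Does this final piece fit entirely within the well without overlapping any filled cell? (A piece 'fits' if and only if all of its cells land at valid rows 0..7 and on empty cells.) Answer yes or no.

Drop 1: O rot3 at col 2 lands with bottom-row=0; cleared 0 line(s) (total 0); column heights now [0 0 2 2 0], max=2
Drop 2: J rot0 at col 1 lands with bottom-row=2; cleared 0 line(s) (total 0); column heights now [0 4 3 3 0], max=4
Drop 3: L rot2 at col 1 lands with bottom-row=4; cleared 0 line(s) (total 0); column heights now [0 6 6 6 0], max=6
Drop 4: I rot0 at col 1 lands with bottom-row=6; cleared 0 line(s) (total 0); column heights now [0 7 7 7 7], max=7
Drop 5: I rot2 at col 1 lands with bottom-row=7; cleared 0 line(s) (total 0); column heights now [0 8 8 8 8], max=8
Test piece L rot2 at col 0 (width 3): heights before test = [0 8 8 8 8]; fits = False

Answer: no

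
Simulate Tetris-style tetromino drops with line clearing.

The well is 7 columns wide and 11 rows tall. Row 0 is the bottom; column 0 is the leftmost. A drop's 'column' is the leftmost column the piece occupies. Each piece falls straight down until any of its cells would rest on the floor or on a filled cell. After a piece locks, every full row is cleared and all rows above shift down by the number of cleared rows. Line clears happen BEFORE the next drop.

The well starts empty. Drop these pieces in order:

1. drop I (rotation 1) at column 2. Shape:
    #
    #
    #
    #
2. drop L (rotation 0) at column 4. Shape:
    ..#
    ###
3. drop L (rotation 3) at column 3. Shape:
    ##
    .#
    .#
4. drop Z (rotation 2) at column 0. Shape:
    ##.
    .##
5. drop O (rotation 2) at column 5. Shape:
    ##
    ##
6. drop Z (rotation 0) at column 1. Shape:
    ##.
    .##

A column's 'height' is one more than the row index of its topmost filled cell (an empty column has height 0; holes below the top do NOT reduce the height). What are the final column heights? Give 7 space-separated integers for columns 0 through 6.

Answer: 6 7 7 6 4 4 4

Derivation:
Drop 1: I rot1 at col 2 lands with bottom-row=0; cleared 0 line(s) (total 0); column heights now [0 0 4 0 0 0 0], max=4
Drop 2: L rot0 at col 4 lands with bottom-row=0; cleared 0 line(s) (total 0); column heights now [0 0 4 0 1 1 2], max=4
Drop 3: L rot3 at col 3 lands with bottom-row=1; cleared 0 line(s) (total 0); column heights now [0 0 4 4 4 1 2], max=4
Drop 4: Z rot2 at col 0 lands with bottom-row=4; cleared 0 line(s) (total 0); column heights now [6 6 5 4 4 1 2], max=6
Drop 5: O rot2 at col 5 lands with bottom-row=2; cleared 0 line(s) (total 0); column heights now [6 6 5 4 4 4 4], max=6
Drop 6: Z rot0 at col 1 lands with bottom-row=5; cleared 0 line(s) (total 0); column heights now [6 7 7 6 4 4 4], max=7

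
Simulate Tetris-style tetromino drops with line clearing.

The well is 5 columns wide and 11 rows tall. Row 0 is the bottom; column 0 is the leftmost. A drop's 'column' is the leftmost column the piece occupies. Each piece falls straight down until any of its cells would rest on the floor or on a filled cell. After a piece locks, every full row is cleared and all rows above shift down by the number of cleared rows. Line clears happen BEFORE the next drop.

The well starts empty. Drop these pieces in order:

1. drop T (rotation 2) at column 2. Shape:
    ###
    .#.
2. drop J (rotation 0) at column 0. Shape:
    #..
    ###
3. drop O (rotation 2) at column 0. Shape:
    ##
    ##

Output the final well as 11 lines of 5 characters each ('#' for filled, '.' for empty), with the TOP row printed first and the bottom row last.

Answer: .....
.....
.....
.....
.....
##...
##...
#....
###..
..###
...#.

Derivation:
Drop 1: T rot2 at col 2 lands with bottom-row=0; cleared 0 line(s) (total 0); column heights now [0 0 2 2 2], max=2
Drop 2: J rot0 at col 0 lands with bottom-row=2; cleared 0 line(s) (total 0); column heights now [4 3 3 2 2], max=4
Drop 3: O rot2 at col 0 lands with bottom-row=4; cleared 0 line(s) (total 0); column heights now [6 6 3 2 2], max=6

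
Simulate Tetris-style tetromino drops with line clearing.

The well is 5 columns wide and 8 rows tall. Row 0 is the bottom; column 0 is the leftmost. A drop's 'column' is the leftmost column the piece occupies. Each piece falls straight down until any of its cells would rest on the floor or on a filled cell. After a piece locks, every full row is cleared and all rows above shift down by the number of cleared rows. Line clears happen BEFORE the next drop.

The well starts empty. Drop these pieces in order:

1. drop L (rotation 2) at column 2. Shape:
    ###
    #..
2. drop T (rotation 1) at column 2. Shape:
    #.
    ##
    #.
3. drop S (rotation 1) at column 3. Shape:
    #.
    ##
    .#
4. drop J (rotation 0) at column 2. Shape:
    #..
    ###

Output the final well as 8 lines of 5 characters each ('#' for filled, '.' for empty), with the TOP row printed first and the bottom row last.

Answer: ..#..
..###
...#.
..###
..###
..#..
..###
..#..

Derivation:
Drop 1: L rot2 at col 2 lands with bottom-row=0; cleared 0 line(s) (total 0); column heights now [0 0 2 2 2], max=2
Drop 2: T rot1 at col 2 lands with bottom-row=2; cleared 0 line(s) (total 0); column heights now [0 0 5 4 2], max=5
Drop 3: S rot1 at col 3 lands with bottom-row=3; cleared 0 line(s) (total 0); column heights now [0 0 5 6 5], max=6
Drop 4: J rot0 at col 2 lands with bottom-row=6; cleared 0 line(s) (total 0); column heights now [0 0 8 7 7], max=8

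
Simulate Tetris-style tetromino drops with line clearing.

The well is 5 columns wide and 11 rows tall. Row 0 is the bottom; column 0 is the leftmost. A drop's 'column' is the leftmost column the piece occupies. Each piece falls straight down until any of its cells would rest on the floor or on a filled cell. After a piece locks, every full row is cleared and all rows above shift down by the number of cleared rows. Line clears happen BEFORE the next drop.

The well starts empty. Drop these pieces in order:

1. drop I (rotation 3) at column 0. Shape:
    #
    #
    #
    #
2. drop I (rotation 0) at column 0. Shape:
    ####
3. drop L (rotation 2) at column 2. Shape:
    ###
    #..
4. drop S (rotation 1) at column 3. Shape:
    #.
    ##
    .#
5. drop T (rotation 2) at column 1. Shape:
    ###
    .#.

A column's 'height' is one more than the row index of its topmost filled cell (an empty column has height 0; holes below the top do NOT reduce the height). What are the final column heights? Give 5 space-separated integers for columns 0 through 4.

Answer: 5 11 11 11 9

Derivation:
Drop 1: I rot3 at col 0 lands with bottom-row=0; cleared 0 line(s) (total 0); column heights now [4 0 0 0 0], max=4
Drop 2: I rot0 at col 0 lands with bottom-row=4; cleared 0 line(s) (total 0); column heights now [5 5 5 5 0], max=5
Drop 3: L rot2 at col 2 lands with bottom-row=5; cleared 0 line(s) (total 0); column heights now [5 5 7 7 7], max=7
Drop 4: S rot1 at col 3 lands with bottom-row=7; cleared 0 line(s) (total 0); column heights now [5 5 7 10 9], max=10
Drop 5: T rot2 at col 1 lands with bottom-row=9; cleared 0 line(s) (total 0); column heights now [5 11 11 11 9], max=11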